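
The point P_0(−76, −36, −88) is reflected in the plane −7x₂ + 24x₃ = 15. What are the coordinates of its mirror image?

With n = (0, −7, 24), the signed offset is (n·P_0 − 15)/|n|² = -1875/625 = -3.
P_0' = P_0 − 2t·n = (−76, −36, −88) − (-6)·(0, −7, 24) = (−76, −78, 56).

(-76, -78, 56)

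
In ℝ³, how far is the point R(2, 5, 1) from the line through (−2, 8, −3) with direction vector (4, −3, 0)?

4

Direction vector d = (4, −3, 0).
AP = (4, −3, 4), and AP × d = (12, 16, 0).
|AP × d|² = 400 and |d|² = 25, so the distance is √(400/25) = √16 = 4.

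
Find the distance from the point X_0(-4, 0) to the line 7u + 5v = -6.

11√74/37

d = |7·(-4) + 5·0 − (-6)| / √(49 + 25) = |-22|/√74 = 11√74/37.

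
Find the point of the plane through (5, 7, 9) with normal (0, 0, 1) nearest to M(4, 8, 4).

n = (0, 0, 1), |n|² = 1, and n·M − 9 = -5.
t = -5/1 = -5, so the foot is M − t·n = (4, 8, 4) − (-5)·(0, 0, 1) = (4, 8, 9).

(4, 8, 9)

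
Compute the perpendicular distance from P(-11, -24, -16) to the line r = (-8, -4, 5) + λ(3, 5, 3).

9√2

Direction vector d = (3, 5, 3).
AP = (-3, -20, -21), and AP × d = (45, -54, 45).
|AP × d|² = 6966 and |d|² = 43, so the distance is √(6966/43) = √162 = 9√2.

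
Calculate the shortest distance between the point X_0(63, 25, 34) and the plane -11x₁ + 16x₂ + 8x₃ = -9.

4/7

Normal vector n = (-11, 16, 8), and n·(63, 25, 34) - (-9) = -12.
|n| = √(121 + 256 + 64) = 21, so the distance is |-12|/21 = 4/7.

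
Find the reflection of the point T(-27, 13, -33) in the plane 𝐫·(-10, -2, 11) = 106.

(-47, 9, -11)

With n = (-10, -2, 11), the signed offset is (n·T − 106)/|n|² = -225/225 = -1.
T' = T − 2t·n = (-27, 13, -33) − (-2)·(-10, -2, 11) = (-47, 9, -11).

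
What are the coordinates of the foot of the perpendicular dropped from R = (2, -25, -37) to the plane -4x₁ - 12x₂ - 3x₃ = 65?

(10, -1, -31)

The perpendicular from R has direction n = (-4, -12, -3): r = (2, -25, -37) + μ(-4, -12, -3).
Substitute into the plane: n·(R + μn) = 65 gives 403 + 169μ = 65, so μ = -2.
Foot = (2, -25, -37) + (-2)·(-4, -12, -3) = (10, -1, -31).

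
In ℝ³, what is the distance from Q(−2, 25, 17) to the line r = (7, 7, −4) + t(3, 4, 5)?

6√11

Direction vector d = (3, 4, 5).
AP = (−9, 18, 21); AP·d = 150, |AP|² = 846, |d|² = 50.
distance² = |AP|² − (AP·d)²/|d|² = 846 − 22500/50 = 396, so the distance is 6√11.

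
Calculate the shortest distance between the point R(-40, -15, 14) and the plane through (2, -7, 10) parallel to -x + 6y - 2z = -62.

Parallel planes share the normal n = (-1, 6, -2); since (2, -7, 10) lies on the plane, its equation is -x + 6y - 2z = -64.
d = |(-1)·(-40) + 6·(-15) + (-2)·14 − (-64)| / √(1 + 36 + 4) = |-14| / √41 = 14√41/41.

14√41/41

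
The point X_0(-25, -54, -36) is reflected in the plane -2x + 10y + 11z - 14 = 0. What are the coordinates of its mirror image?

(-41, 26, 52)

n = (-2, 10, 11), |n|² = 225, n·X_0 − 14 = -900, so t = -900/225 = -4.
Foot F = X_0 − (-4)·n = (-33, -14, 8); the reflection is 2F − X_0 = (-41, 26, 52).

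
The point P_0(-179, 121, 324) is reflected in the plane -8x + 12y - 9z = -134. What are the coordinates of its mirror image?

(-2947/17, 1913/17, 5616/17)

With n = (-8, 12, -9), the signed offset is (n·P_0 − (-134))/|n|² = 102/289 = 6/17.
P_0' = P_0 − 2t·n = (-179, 121, 324) − (12/17)·(-8, 12, -9) = (-2947/17, 1913/17, 5616/17).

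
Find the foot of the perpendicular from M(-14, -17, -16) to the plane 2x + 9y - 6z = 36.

(-12, -8, -22)

n = (2, 9, -6), |n|² = 121, and n·M − 36 = -121.
t = -121/121 = -1, so the foot is M − t·n = (-14, -17, -16) − (-1)·(2, 9, -6) = (-12, -8, -22).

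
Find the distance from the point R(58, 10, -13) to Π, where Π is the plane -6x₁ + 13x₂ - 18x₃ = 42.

26/23

Normal vector n = (-6, 13, -18), and n·(58, 10, -13) - 42 = -26.
|n| = √(36 + 169 + 324) = 23, so the distance is |-26|/23 = 26/23.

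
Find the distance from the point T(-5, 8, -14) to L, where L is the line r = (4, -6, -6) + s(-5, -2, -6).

2√69

Direction vector d = (-5, -2, -6).
AP = (-9, 14, -8); AP·d = 65, |AP|² = 341, |d|² = 65.
distance² = |AP|² − (AP·d)²/|d|² = 341 − 4225/65 = 276, so the distance is 2√69.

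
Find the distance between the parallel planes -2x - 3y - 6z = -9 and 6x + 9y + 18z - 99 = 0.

Divide the second equation by -3 to match normals: -2x - 3y - 6z = -33.
With common normal n = (-2, -3, -6) (|n| = 7), the distance is |(-9) − (-33)|/|n| = 24/7.

24/7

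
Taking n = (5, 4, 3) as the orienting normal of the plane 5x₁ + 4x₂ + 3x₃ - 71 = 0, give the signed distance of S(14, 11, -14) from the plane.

n·S − 71 = 1.
|n| = 5√2, so the signed distance is √2/10.

√2/10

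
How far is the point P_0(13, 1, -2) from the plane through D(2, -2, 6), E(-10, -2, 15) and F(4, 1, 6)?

5/√29

DE = (-12, 0, 9) and DF = (2, 3, 0), so a normal is n = DE × DF = (-27, 18, -36).
Then n·(13, 1, -2) - (-306) = 45.
|n| = √(729 + 324 + 1296) = 9√29, so the distance is |45|/(9√29) = 5/√29.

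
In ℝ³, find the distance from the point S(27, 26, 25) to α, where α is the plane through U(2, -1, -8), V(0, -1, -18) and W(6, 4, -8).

16/√42

UV = (-2, 0, -10) and UW = (4, 5, 0), so a normal is n = UV × UW = (50, -40, -10).
d = |50·27 + (-40)·26 + (-10)·25 − 220| / √(2500 + 1600 + 100) = |-160| / (10√42) = 16/√42.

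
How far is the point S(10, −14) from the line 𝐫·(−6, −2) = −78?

The normal to the line is n = (−6, −2) with |n| = 2√10.
|n·S − (-78)| = |-32 − (-78)| = 46, so the distance is 46/(2√10) = 23/√10.

23√10/10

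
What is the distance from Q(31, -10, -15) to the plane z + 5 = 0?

10

d = |1·(-15) − (-5)| / √(0 + 0 + 1) = |-10| / 1 = 10.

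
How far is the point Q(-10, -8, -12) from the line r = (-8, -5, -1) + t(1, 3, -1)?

Direction vector d = (1, 3, -1).
AP = (-2, -3, -11); AP·d = 0, |AP|² = 134, |d|² = 11.
distance² = |AP|² − (AP·d)²/|d|² = 134 − 0/11 = 134, so the distance is √134.

√134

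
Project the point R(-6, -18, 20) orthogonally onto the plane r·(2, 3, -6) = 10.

(2, -6, -4)

n = (2, 3, -6), |n|² = 49, and n·R − 10 = -196.
t = -196/49 = -4, so the foot is R − t·n = (-6, -18, 20) − (-4)·(2, 3, -6) = (2, -6, -4).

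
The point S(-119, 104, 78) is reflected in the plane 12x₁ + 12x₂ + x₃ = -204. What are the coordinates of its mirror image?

(-2167/17, 1624/17, 1314/17)

n = (12, 12, 1), |n|² = 289, n·S − (-204) = 102, so t = 102/289 = 6/17.
Foot F = S − (6/17)·n = (-2095/17, 1696/17, 1320/17); the reflection is 2F − S = (-2167/17, 1624/17, 1314/17).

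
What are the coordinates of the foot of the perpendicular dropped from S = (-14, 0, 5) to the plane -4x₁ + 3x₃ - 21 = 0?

(-6, 0, -1)

The perpendicular from S has direction n = (-4, 0, 3): r = (-14, 0, 5) + λ(-4, 0, 3).
Substitute into the plane: n·(S + λn) = 21 gives 71 + 25λ = 21, so λ = -2.
Foot = (-14, 0, 5) + (-2)·(-4, 0, 3) = (-6, 0, -1).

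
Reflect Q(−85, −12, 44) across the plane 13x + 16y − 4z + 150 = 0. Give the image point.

n = (13, 16, −4), |n|² = 441, n·Q − (-150) = -1323, so t = -1323/441 = -3.
Foot F = Q − (-3)·n = (−46, 36, 32); the reflection is 2F − Q = (−7, 84, 20).

(-7, 84, 20)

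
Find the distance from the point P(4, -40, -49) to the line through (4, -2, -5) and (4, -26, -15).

A direction vector is d = (0, -24, -10).
AP = (0, -38, -44), and AP × d = (-676, 0, 0).
|AP × d|² = 456976 and |d|² = 676, so the distance is √(456976/676) = √676 = 26.

26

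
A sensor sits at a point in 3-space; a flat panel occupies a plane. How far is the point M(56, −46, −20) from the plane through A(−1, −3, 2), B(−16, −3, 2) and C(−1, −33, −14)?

AB = (−15, 0, 0) and AC = (0, −30, −16), so a normal is n = AB × AC = (0, −240, 450).
Then n·(56, −46, −20) − 1620 = 420.
|n| = √(0 + 57600 + 202500) = 510, so the distance is |420|/510 = 14/17.

14/17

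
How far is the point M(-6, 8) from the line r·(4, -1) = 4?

d = |4·(-6) + (-1)·8 − 4| / √(16 + 1) = |-36|/√17 = 36√17/17.

36/√17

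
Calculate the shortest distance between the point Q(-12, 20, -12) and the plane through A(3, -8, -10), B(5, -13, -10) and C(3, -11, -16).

17√30/30

AB = (2, -5, 0) and AC = (0, -3, -6), so a normal is n = AB × AC = (30, 12, -6).
Then n·(-12, 20, -12) - 54 = -102.
|n| = √(900 + 144 + 36) = 6√30, so the distance is |-102|/(6√30) = 17/√30.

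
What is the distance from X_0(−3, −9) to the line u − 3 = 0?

d = |1·(-3) + 0·(-9) − 3| / √(1 + 0) = |-6|/1 = 6.

6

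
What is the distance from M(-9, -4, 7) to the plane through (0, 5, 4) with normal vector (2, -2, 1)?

The plane has equation n·(r − (0, 5, 4)) = 0, i.e. n·r = -6.
Then n·(-9, -4, 7) - (-6) = 3.
|n| = √(4 + 4 + 1) = 3, so the distance is |3|/3 = 1.

1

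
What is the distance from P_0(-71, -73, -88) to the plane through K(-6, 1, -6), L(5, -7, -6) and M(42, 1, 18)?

KL = (11, -8, 0) and KM = (48, 0, 24), so a normal is n = KL × KM = (-192, -264, 384).
Then n·(-71, -73, -88) - (-1416) = 528.
|n| = √(36864 + 69696 + 147456) = 504, so the distance is |528|/504 = 22/21.

22/21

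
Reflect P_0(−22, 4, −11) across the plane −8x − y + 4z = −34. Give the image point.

With n = (−8, −1, 4), the signed offset is (n·P_0 − (-34))/|n|² = 162/81 = 2.
P_0' = P_0 − 2t·n = (−22, 4, −11) − 4·(−8, −1, 4) = (10, 8, −27).

(10, 8, -27)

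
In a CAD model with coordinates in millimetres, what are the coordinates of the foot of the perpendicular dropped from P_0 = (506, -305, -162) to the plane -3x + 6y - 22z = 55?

n = (-3, 6, -22), |n|² = 529, and n·P_0 − 55 = 161.
t = 161/529 = 7/23, so the foot is P_0 − t·n = (506, -305, -162) − (7/23)·(-3, 6, -22) = (11659/23, -7057/23, -3572/23).

(11659/23, -7057/23, -3572/23)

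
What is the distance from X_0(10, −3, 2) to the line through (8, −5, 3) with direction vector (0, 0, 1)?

2√2

Direction vector d = (0, 0, 1).
AP = (2, 2, −1), and AP × d = (2, −2, 0).
|AP × d|² = 8 and |d|² = 1, so the distance is √8 = 2√2.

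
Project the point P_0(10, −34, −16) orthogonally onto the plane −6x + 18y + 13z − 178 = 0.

(-2, 2, 10)

n = (−6, 18, 13), |n|² = 529, and n·P_0 − 178 = -1058.
t = -1058/529 = -2, so the foot is P_0 − t·n = (10, −34, −16) − (-2)·(−6, 18, 13) = (−2, 2, 10).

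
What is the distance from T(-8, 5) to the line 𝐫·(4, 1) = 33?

60/√17

The normal to the line is n = (4, 1) with |n| = √17.
|n·T − 33| = |-27 − 33| = 60, so the distance is 60/√17.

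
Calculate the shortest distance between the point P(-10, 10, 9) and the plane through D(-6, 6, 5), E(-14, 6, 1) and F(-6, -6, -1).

4√6/3

DE = (-8, 0, -4) and DF = (0, -12, -6), so a normal is n = DE × DF = (-48, -48, 96).
n = (-48, -48, 96); n·P − 480 = 384; |n| = 48√6; distance = 384/(48√6) = 8/√6.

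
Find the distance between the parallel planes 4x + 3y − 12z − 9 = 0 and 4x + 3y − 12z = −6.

Both planes have normal n = (4, 3, −12), |n| = 13. Any point on the first plane is at distance |(-6) − 9|/|n| = 15/13 from the second.

15/13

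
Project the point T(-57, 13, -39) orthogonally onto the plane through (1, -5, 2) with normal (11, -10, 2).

(-13, -27, -31)

n = (11, -10, 2), |n|² = 225, and n·T − 65 = -900.
t = -900/225 = -4, so the foot is T − t·n = (-57, 13, -39) − (-4)·(11, -10, 2) = (-13, -27, -31).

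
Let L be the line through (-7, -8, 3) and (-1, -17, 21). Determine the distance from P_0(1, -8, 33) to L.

6√5

A direction vector is d = (6, -9, 18).
AP = (8, 0, 30), and AP × d = (270, 36, -72).
|AP × d|² = 79380 and |d|² = 441, so the distance is √(79380/441) = √180 = 6√5.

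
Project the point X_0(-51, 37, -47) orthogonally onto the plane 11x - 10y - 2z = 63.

(-7, -3, -55)

The perpendicular from X_0 has direction n = (11, -10, -2): r = (-51, 37, -47) + t(11, -10, -2).
Substitute into the plane: n·(X_0 + tn) = 63 gives -837 + 225t = 63, so t = 4.
Foot = (-51, 37, -47) + 4·(11, -10, -2) = (-7, -3, -55).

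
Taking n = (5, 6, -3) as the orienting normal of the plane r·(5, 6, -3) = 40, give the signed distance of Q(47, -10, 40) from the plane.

3√70/14

n·Q − 40 = 15.
|n| = √70, so the signed distance is 3√70/14.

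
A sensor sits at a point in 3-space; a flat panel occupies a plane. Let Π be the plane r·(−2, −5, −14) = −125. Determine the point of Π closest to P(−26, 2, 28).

n = (−2, −5, −14), |n|² = 225, and n·P − (-125) = -225.
t = -225/225 = -1, so the foot is P − t·n = (−26, 2, 28) − (-1)·(−2, −5, −14) = (−28, −3, 14).

(-28, -3, 14)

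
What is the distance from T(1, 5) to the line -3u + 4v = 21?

The normal to the line is n = (-3, 4) with |n| = 5.
|n·T − 21| = |17 − 21| = 4, so the distance is 4/5.

4/5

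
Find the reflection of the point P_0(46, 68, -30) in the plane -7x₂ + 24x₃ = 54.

n = (0, -7, 24), |n|² = 625, n·P_0 − 54 = -1250, so t = -1250/625 = -2.
Foot F = P_0 − (-2)·n = (46, 54, 18); the reflection is 2F − P_0 = (46, 40, 66).

(46, 40, 66)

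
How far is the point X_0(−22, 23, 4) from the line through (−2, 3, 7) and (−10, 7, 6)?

4√5

A direction vector is d = (−8, 4, −1).
AP = (−20, 20, −3); AP·d = 243, |AP|² = 809, |d|² = 81.
distance² = |AP|² − (AP·d)²/|d|² = 809 − 59049/81 = 80, so the distance is 4√5.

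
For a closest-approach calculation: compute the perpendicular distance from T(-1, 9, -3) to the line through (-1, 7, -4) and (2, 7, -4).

A direction vector is d = (3, 0, 0).
AP = (0, 2, 1), and AP × d = (0, 3, -6).
|AP × d|² = 45 and |d|² = 9, so the distance is √(45/9) = √5.

√5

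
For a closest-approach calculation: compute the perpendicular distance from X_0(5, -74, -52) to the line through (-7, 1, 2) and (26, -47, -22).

3√181

A direction vector is d = (33, -48, -24).
AP = (12, -75, -54), and AP × d = (-792, -1494, 1899).
|AP × d|² = 6465501 and |d|² = 3969, so the distance is √(6465501/3969) = √1629 = 3√181.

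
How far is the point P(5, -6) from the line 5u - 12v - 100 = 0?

3/13

d = |5·5 + (-12)·(-6) − 100| / √(25 + 144) = |-3|/13 = 3/13.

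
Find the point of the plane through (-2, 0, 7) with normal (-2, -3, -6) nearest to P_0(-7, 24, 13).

The perpendicular from P_0 has direction n = (-2, -3, -6): r = (-7, 24, 13) + t(-2, -3, -6).
Substitute into the plane: n·(P_0 + tn) = -38 gives -136 + 49t = -38, so t = 2.
Foot = (-7, 24, 13) + 2·(-2, -3, -6) = (-11, 18, 1).

(-11, 18, 1)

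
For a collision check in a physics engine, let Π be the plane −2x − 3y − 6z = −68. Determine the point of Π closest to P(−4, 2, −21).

(4, 14, 3)

n = (−2, −3, −6), |n|² = 49, and n·P − (-68) = 196.
t = 196/49 = 4, so the foot is P − t·n = (−4, 2, −21) − 4·(−2, −3, −6) = (4, 14, 3).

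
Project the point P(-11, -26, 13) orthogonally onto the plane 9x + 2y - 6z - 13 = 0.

(7, -22, 1)

n = (9, 2, -6), |n|² = 121, and n·P − 13 = -242.
t = -242/121 = -2, so the foot is P − t·n = (-11, -26, 13) − (-2)·(9, 2, -6) = (7, -22, 1).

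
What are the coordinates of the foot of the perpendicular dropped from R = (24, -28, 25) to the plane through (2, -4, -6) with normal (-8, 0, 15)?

n = (-8, 0, 15), |n|² = 289, and n·R − (-106) = 289.
t = 289/289 = 1, so the foot is R − t·n = (24, -28, 25) − 1·(-8, 0, 15) = (32, -28, 10).

(32, -28, 10)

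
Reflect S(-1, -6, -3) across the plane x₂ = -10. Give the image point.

n = (0, 1, 0), |n|² = 1, n·S − (-10) = 4, so t = 4/1 = 4.
Foot F = S − 4·n = (-1, -10, -3); the reflection is 2F − S = (-1, -14, -3).

(-1, -14, -3)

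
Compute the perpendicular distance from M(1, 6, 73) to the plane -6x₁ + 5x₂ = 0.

d = |(-6)·1 + 5·6 − 0| / √(36 + 25 + 0) = |24| / √61 = 24√61/61.

24/√61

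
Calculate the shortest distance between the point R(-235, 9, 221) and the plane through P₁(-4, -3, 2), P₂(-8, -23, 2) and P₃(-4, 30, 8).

5

P₁P₂ = (-4, -20, 0) and P₁P₃ = (0, 33, 6), so a normal is n = P₁P₂ × P₁P₃ = (-120, 24, -132).
n = (-120, 24, -132); n·P − 144 = -900; |n| = 180; distance = 900/180 = 5.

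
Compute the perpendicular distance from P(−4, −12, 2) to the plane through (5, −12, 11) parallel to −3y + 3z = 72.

9√2/2

Parallel planes share the normal n = (0, −3, 3); since (5, −12, 11) lies on the plane, its equation is −3y + 3z = 69.
n = (0, −3, 3); n·P − 69 = -27; |n| = 3√2; distance = 27/(3√2) = 9/√2.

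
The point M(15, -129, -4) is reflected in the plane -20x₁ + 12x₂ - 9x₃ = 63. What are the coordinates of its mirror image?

(-105, -57, -58)

With n = (-20, 12, -9), the signed offset is (n·M − 63)/|n|² = -1875/625 = -3.
M' = M − 2t·n = (15, -129, -4) − (-6)·(-20, 12, -9) = (-105, -57, -58).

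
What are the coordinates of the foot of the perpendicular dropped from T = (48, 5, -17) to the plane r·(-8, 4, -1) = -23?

The perpendicular from T has direction n = (-8, 4, -1): r = (48, 5, -17) + t(-8, 4, -1).
Substitute into the plane: n·(T + tn) = -23 gives -347 + 81t = -23, so t = 4.
Foot = (48, 5, -17) + 4·(-8, 4, -1) = (16, 21, -21).

(16, 21, -21)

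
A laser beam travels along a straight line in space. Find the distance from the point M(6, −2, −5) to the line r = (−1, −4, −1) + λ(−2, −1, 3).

√13

Direction vector d = (−2, −1, 3).
AP = (7, 2, −4); AP·d = -28, |AP|² = 69, |d|² = 14.
distance² = |AP|² − (AP·d)²/|d|² = 69 − 784/14 = 13, so the distance is √13.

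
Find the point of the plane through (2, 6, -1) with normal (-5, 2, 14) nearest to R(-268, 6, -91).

(-266, 26/5, -483/5)

The perpendicular from R has direction n = (-5, 2, 14): r = (-268, 6, -91) + λ(-5, 2, 14).
Substitute into the plane: n·(R + λn) = -12 gives 78 + 225λ = -12, so λ = -2/5.
Foot = (-268, 6, -91) + (-2/5)·(-5, 2, 14) = (-266, 26/5, -483/5).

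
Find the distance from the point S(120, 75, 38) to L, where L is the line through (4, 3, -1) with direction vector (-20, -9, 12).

Direction vector d = (-20, -9, 12).
AP = (116, 72, 39), and AP × d = (1215, -2172, 396).
|AP × d|² = 6350625 and |d|² = 625, so the distance is √(6350625/625) = √10161 = 3√1129.

3√1129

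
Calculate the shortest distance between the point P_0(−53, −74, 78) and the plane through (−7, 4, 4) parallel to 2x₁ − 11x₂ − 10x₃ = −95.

Parallel planes share the normal n = (2, −11, −10); since (−7, 4, 4) lies on the plane, its equation is 2x₁ − 11x₂ − 10x₃ = -98.
d = |2·(-53) + (-11)·(-74) + (-10)·78 − (-98)| / √(4 + 121 + 100) = |26| / 15 = 26/15.

26/15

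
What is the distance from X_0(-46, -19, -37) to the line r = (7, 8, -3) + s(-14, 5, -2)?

Direction vector d = (-14, 5, -2).
AP = (-53, -27, -34), and AP × d = (224, 370, -643).
|AP × d|² = 600525 and |d|² = 225, so the distance is √(600525/225) = √2669.

√2669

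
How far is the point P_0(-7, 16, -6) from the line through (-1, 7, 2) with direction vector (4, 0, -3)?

Direction vector d = (4, 0, -3).
AP = (-6, 9, -8); AP·d = 0, |AP|² = 181, |d|² = 25.
distance² = |AP|² − (AP·d)²/|d|² = 181 − 0/25 = 181, so the distance is √181.

√181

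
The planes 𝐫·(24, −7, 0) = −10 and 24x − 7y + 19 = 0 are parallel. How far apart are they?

9/25

With common normal n = (24, −7, 0) (|n| = 25), the distance is |(-10) − (-19)|/|n| = 9/25.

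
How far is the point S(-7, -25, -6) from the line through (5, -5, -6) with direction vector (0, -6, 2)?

Direction vector d = (0, -6, 2).
AP = (-12, -20, 0), and AP × d = (-40, 24, 72).
|AP × d|² = 7360 and |d|² = 40, so the distance is √(7360/40) = √184 = 2√46.

2√46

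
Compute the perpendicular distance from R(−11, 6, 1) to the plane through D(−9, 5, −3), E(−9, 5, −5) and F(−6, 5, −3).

1

DE = (0, 0, −2) and DF = (3, 0, 0), so a normal is n = DE × DF = (0, −6, 0).
n = (0, −6, 0); n·P − (-30) = -6; |n| = 6; distance = 6/6 = 1.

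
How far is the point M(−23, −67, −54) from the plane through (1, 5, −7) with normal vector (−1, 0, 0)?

24

The plane has equation n·(r − (1, 5, −7)) = 0, i.e. n·r = -1.
Then n·(−23, −67, −54) − (−1) = 24.
|n| = √(1 + 0 + 0) = 1, so the distance is |24|/1 = 24.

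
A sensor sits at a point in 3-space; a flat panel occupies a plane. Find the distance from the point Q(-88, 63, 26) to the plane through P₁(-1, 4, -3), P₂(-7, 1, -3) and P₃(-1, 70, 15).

1

P₁P₂ = (-6, -3, 0) and P₁P₃ = (0, 66, 18), so a normal is n = P₁P₂ × P₁P₃ = (-54, 108, -396).
n = (-54, 108, -396); n·P − 1674 = -414; |n| = 414; distance = 414/414 = 1.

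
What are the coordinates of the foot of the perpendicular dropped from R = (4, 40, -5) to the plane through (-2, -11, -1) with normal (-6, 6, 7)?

(16, 28, -19)

n = (-6, 6, 7), |n|² = 121, and n·R − (-61) = 242.
t = 242/121 = 2, so the foot is R − t·n = (4, 40, -5) − 2·(-6, 6, 7) = (16, 28, -19).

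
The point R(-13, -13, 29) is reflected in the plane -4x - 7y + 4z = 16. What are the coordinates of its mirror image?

(11, 29, 5)

n = (-4, -7, 4), |n|² = 81, n·R − 16 = 243, so t = 243/81 = 3.
Foot F = R − 3·n = (-1, 8, 17); the reflection is 2F − R = (11, 29, 5).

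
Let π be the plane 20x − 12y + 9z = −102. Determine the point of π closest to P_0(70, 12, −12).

(30, 36, -30)

The perpendicular from P_0 has direction n = (20, −12, 9): r = (70, 12, −12) + t(20, −12, 9).
Substitute into the plane: n·(P_0 + tn) = -102 gives 1148 + 625t = -102, so t = -2.
Foot = (70, 12, −12) + (-2)·(20, −12, 9) = (30, 36, −30).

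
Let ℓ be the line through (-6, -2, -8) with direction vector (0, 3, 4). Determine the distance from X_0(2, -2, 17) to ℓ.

17

Direction vector d = (0, 3, 4).
AP = (8, 0, 25), and AP × d = (-75, -32, 24).
|AP × d|² = 7225 and |d|² = 25, so the distance is √(7225/25) = √289 = 17.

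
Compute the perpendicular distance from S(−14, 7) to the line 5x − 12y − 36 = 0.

190/13

The normal to the line is n = (5, −12) with |n| = 13.
|n·S − 36| = |-154 − 36| = 190, so the distance is 190/13.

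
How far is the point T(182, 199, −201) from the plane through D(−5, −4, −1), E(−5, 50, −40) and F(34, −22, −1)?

DE = (0, 54, −39) and DF = (39, −18, 0), so a normal is n = DE × DF = (−702, −1521, −2106).
Then n·(182, 199, −201) − 11700 = −18837.
|n| = √(492804 + 2313441 + 4435236) = 2691, so the distance is |-18837|/2691 = 7.

7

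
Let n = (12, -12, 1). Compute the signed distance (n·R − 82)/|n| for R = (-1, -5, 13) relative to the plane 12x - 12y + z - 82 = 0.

n·R − 82 = -21.
|n| = 17, so the signed distance is -21/17.

-21/17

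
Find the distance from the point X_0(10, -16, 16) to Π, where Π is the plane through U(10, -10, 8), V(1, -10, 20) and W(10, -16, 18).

UV = (-9, 0, 12) and UW = (0, -6, 10), so a normal is n = UV × UW = (72, 90, 54).
d = |72·10 + 90·(-16) + 54·16 − 252| / √(5184 + 8100 + 2916) = |-108| / (90√2) = 3√2/5.

3√2/5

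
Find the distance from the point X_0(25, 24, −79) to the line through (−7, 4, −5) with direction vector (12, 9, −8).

2√569

Direction vector d = (12, 9, −8).
AP = (32, 20, −74), and AP × d = (506, −632, 48).
|AP × d|² = 657764 and |d|² = 289, so the distance is √(657764/289) = √2276 = 2√569.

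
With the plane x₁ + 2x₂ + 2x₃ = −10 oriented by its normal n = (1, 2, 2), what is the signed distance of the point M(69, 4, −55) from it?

-23/3

n·M − (-10) = -23.
|n| = 3, so the signed distance is -23/3.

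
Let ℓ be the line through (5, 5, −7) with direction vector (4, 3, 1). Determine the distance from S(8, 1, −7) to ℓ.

Direction vector d = (4, 3, 1).
AP = (3, −4, 0), and AP × d = (−4, −3, 25).
|AP × d|² = 650 and |d|² = 26, so the distance is √(650/26) = √25 = 5.

5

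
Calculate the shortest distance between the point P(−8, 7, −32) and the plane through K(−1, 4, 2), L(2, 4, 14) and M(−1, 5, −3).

9/√42

KL = (3, 0, 12) and KM = (0, 1, −5), so a normal is n = KL × KM = (−12, 15, 3).
Then n·(−8, 7, −32) − 78 = 27.
|n| = √(144 + 225 + 9) = 3√42, so the distance is |27|/(3√42) = 3√42/14.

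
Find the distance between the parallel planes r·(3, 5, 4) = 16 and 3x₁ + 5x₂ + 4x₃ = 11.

With common normal n = (3, 5, 4) (|n| = 5√2), the distance is |16 − 11|/|n| = 5/(5√2) = √2/2.

1/√2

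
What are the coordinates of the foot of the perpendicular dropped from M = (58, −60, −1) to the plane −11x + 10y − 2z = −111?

(3, -10, -11)

The perpendicular from M has direction n = (−11, 10, −2): r = (58, −60, −1) + μ(−11, 10, −2).
Substitute into the plane: n·(M + μn) = -111 gives -1236 + 225μ = -111, so μ = 5.
Foot = (58, −60, −1) + 5·(−11, 10, −2) = (3, −10, −11).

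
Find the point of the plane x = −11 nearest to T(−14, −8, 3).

(-11, -8, 3)

The perpendicular from T has direction n = (1, 0, 0): r = (−14, −8, 3) + λ(1, 0, 0).
Substitute into the plane: n·(T + λn) = -11 gives -14 + 1λ = -11, so λ = 3.
Foot = (−14, −8, 3) + 3·(1, 0, 0) = (−11, −8, 3).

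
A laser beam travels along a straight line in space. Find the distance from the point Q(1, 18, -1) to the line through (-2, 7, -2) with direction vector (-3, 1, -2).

Direction vector d = (-3, 1, -2).
AP = (3, 11, 1); AP·d = 0, |AP|² = 131, |d|² = 14.
distance² = |AP|² − (AP·d)²/|d|² = 131 − 0/14 = 131, so the distance is √131.

√131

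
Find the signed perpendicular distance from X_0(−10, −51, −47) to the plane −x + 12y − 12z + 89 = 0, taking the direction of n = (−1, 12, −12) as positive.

3

n·X_0 − (-89) = 51.
|n| = 17, so the signed distance is 51/17 = 3.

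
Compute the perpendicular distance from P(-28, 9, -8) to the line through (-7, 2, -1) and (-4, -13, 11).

√371

A direction vector is d = (3, -15, 12).
AP = (-21, 7, -7), and AP × d = (-21, 231, 294).
|AP × d|² = 140238 and |d|² = 378, so the distance is √(140238/378) = √371.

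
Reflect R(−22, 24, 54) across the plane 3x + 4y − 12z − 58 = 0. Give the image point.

(2, 56, -42)

n = (3, 4, −12), |n|² = 169, n·R − 58 = -676, so t = -676/169 = -4.
Foot F = R − (-4)·n = (−10, 40, 6); the reflection is 2F − R = (2, 56, −42).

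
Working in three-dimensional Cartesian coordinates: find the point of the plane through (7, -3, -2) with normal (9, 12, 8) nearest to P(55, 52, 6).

(19, 4, -26)

The perpendicular from P has direction n = (9, 12, 8): r = (55, 52, 6) + μ(9, 12, 8).
Substitute into the plane: n·(P + μn) = 11 gives 1167 + 289μ = 11, so μ = -4.
Foot = (55, 52, 6) + (-4)·(9, 12, 8) = (19, 4, -26).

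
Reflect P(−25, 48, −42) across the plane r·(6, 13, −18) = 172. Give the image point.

n = (6, 13, −18), |n|² = 529, n·P − 172 = 1058, so t = 1058/529 = 2.
Foot F = P − 2·n = (−37, 22, −6); the reflection is 2F − P = (−49, −4, 30).

(-49, -4, 30)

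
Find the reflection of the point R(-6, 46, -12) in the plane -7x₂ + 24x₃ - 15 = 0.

With n = (0, -7, 24), the signed offset is (n·R − 15)/|n|² = -625/625 = -1.
R' = R − 2t·n = (-6, 46, -12) − (-2)·(0, -7, 24) = (-6, 32, 36).

(-6, 32, 36)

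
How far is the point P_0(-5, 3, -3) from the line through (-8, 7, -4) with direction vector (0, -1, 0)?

Direction vector d = (0, -1, 0).
AP = (3, -4, 1); AP·d = 4, |AP|² = 26, |d|² = 1.
distance² = |AP|² − (AP·d)²/|d|² = 26 − 16/1 = 10, so the distance is √10.

√10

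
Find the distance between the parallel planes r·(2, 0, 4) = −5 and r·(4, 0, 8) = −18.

2/√5

Divide the second equation by 2 to match normals: 2x + 4z = -9.
Both planes have normal n = (2, 0, 4), |n| = 2√5. Any point on the first plane is at distance |(-9) − (-5)|/|n| = 4/(2√5) = 2√5/5 from the second.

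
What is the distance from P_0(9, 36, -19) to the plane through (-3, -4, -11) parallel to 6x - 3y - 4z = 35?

Parallel planes share the normal n = (6, -3, -4); since (-3, -4, -11) lies on the plane, its equation is 6x - 3y - 4z = 38.
n = (6, -3, -4); n·P − 38 = -16; |n| = √61; distance = 16/√61.

16/√61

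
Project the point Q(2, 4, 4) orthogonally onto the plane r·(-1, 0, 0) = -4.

n = (-1, 0, 0), |n|² = 1, and n·Q − (-4) = 2.
t = 2/1 = 2, so the foot is Q − t·n = (2, 4, 4) − 2·(-1, 0, 0) = (4, 4, 4).

(4, 4, 4)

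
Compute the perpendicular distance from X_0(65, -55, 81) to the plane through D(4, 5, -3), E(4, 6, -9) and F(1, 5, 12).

DE = (0, 1, -6) and DF = (-3, 0, 15), so a normal is n = DE × DF = (15, 18, 3).
d = |15·65 + 18·(-55) + 3·81 − 141| / √(225 + 324 + 9) = |87| / (3√62) = 29√62/62.

29√62/62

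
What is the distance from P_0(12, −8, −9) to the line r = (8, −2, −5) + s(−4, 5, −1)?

√26

Direction vector d = (−4, 5, −1).
AP = (4, −6, −4); AP·d = -42, |AP|² = 68, |d|² = 42.
distance² = |AP|² − (AP·d)²/|d|² = 68 − 1764/42 = 26, so the distance is √26.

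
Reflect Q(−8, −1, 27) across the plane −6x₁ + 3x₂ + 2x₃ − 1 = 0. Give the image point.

n = (−6, 3, 2), |n|² = 49, n·Q − 1 = 98, so t = 98/49 = 2.
Foot F = Q − 2·n = (4, −7, 23); the reflection is 2F − Q = (16, −13, 19).

(16, -13, 19)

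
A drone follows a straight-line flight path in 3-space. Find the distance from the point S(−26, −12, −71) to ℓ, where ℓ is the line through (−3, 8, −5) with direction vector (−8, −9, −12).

Direction vector d = (−8, −9, −12).
AP = (−23, −20, −66); AP·d = 1156, |AP|² = 5285, |d|² = 289.
distance² = |AP|² − (AP·d)²/|d|² = 5285 − 1336336/289 = 661, so the distance is √661.

√661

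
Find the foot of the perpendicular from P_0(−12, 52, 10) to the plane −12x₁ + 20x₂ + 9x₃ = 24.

The perpendicular from P_0 has direction n = (−12, 20, 9): r = (−12, 52, 10) + μ(−12, 20, 9).
Substitute into the plane: n·(P_0 + μn) = 24 gives 1274 + 625μ = 24, so μ = -2.
Foot = (−12, 52, 10) + (-2)·(−12, 20, 9) = (12, 12, −8).

(12, 12, -8)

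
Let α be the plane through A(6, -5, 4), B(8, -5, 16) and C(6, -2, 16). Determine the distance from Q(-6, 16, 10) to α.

AB = (2, 0, 12) and AC = (0, 3, 12), so a normal is n = AB × AC = (-36, -24, 6).
Then n·(-6, 16, 10) - (-72) = -36.
|n| = √(1296 + 576 + 36) = 6√53, so the distance is |-36|/(6√53) = 6√53/53.

6/√53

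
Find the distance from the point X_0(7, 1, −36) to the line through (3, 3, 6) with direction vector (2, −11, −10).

2√221

Direction vector d = (2, −11, −10).
AP = (4, −2, −42), and AP × d = (−442, −44, −40).
|AP × d|² = 198900 and |d|² = 225, so the distance is √(198900/225) = √884 = 2√221.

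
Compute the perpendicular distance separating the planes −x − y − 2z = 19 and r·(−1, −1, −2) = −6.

25/√6

Both planes have normal n = (−1, −1, −2), |n| = √6. Any point on the first plane is at distance |(-6) − 19|/|n| = 25/√6 = 25√6/6 from the second.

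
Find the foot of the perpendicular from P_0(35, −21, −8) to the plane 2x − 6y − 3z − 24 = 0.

(27, 3, 4)

n = (2, −6, −3), |n|² = 49, and n·P_0 − 24 = 196.
t = 196/49 = 4, so the foot is P_0 − t·n = (35, −21, −8) − 4·(2, −6, −3) = (27, 3, 4).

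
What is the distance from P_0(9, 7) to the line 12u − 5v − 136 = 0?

63/13

d = |12·9 + (-5)·7 − 136| / √(144 + 25) = |-63|/13 = 63/13.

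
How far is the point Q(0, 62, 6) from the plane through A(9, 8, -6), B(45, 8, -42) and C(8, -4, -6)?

AB = (36, 0, -36) and AC = (-1, -12, 0), so a normal is n = AB × AC = (-432, 36, -432).
n = (-432, 36, -432); n·P − (-1008) = 648; |n| = 612; distance = 648/612 = 18/17.

18/17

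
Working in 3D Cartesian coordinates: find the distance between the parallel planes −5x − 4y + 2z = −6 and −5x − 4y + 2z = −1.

√5/3

With common normal n = (−5, −4, 2) (|n| = 3√5), the distance is |(-6) − (-1)|/|n| = 5/(3√5) = √5/3.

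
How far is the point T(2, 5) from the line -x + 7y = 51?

9√2/5

The normal to the line is n = (-1, 7) with |n| = 5√2.
|n·T − 51| = |33 − 51| = 18, so the distance is 18/(5√2) = 9√2/5.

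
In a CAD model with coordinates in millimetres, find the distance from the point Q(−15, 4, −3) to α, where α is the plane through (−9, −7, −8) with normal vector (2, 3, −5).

The plane has equation n·(r − (−9, −7, −8)) = 0, i.e. n·r = 1.
Then n·(−15, 4, −3) − 1 = −4.
|n| = √(4 + 9 + 25) = √38, so the distance is |-4|/√38 = 4/√38.

4/√38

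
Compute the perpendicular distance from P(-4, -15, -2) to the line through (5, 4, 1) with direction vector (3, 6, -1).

√37

Direction vector d = (3, 6, -1).
AP = (-9, -19, -3), and AP × d = (37, -18, 3).
|AP × d|² = 1702 and |d|² = 46, so the distance is √(1702/46) = √37.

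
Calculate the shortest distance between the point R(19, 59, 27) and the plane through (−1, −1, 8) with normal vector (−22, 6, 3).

1

The plane has equation n·(r − (−1, −1, 8)) = 0, i.e. n·r = 40.
d = |(-22)·19 + 6·59 + 3·27 − 40| / √(484 + 36 + 9) = |-23| / 23 = 1.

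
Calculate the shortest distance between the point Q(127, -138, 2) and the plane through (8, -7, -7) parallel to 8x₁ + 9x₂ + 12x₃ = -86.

7

Parallel planes share the normal n = (8, 9, 12); since (8, -7, -7) lies on the plane, its equation is 8x₁ + 9x₂ + 12x₃ = -83.
d = |8·127 + 9·(-138) + 12·2 − (-83)| / √(64 + 81 + 144) = |-119| / 17 = 7.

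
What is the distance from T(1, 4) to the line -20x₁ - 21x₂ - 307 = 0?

411/29

d = |(-20)·1 + (-21)·4 − 307| / √(400 + 441) = |-411|/29 = 411/29.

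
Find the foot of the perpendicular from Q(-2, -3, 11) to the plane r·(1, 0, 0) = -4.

(-4, -3, 11)

The perpendicular from Q has direction n = (1, 0, 0): r = (-2, -3, 11) + t(1, 0, 0).
Substitute into the plane: n·(Q + tn) = -4 gives -2 + 1t = -4, so t = -2.
Foot = (-2, -3, 11) + (-2)·(1, 0, 0) = (-4, -3, 11).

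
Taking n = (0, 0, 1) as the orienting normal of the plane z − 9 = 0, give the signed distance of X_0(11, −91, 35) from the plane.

n·X_0 − 9 = 26.
|n| = 1, so the signed distance is 26/1 = 26.

26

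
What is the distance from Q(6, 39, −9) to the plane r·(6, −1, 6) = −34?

n = (6, −1, 6); n·P − (-34) = -23; |n| = √73; distance = 23/√73.

23√73/73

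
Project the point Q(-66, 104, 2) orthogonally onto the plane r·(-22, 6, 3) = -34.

The perpendicular from Q has direction n = (-22, 6, 3): r = (-66, 104, 2) + t(-22, 6, 3).
Substitute into the plane: n·(Q + tn) = -34 gives 2082 + 529t = -34, so t = -4.
Foot = (-66, 104, 2) + (-4)·(-22, 6, 3) = (22, 80, -10).

(22, 80, -10)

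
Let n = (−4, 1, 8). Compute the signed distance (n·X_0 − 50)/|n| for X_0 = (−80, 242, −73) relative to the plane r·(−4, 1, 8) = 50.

-8

n·X_0 − 50 = -72.
|n| = 9, so the signed distance is -72/9 = -8.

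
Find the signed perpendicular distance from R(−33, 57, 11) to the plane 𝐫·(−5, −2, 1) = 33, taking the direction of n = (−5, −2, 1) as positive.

n·R − 33 = 29.
|n| = √30, so the signed distance is 29/√30.

29/√30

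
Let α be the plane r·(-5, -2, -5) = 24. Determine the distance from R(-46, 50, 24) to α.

Normal vector n = (-5, -2, -5), and n·(-46, 50, 24) - 24 = -14.
|n| = √(25 + 4 + 25) = 3√6, so the distance is |-14|/(3√6) = 7√6/9.

14/(3√6)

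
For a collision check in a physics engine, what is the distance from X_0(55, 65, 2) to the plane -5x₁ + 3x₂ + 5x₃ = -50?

Normal vector n = (-5, 3, 5), and n·(55, 65, 2) - (-50) = -20.
|n| = √(25 + 9 + 25) = √59, so the distance is |-20|/√59 = 20/√59.

20√59/59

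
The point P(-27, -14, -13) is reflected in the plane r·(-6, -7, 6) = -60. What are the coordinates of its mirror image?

With n = (-6, -7, 6), the signed offset is (n·P − (-60))/|n|² = 242/121 = 2.
P' = P − 2t·n = (-27, -14, -13) − 4·(-6, -7, 6) = (-3, 14, -37).

(-3, 14, -37)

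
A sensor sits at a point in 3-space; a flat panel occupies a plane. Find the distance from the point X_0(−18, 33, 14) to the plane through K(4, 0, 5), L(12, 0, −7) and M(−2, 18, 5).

KL = (8, 0, −12) and KM = (−6, 18, 0), so a normal is n = KL × KM = (216, 72, 144).
Then n·(−18, 33, 14) − 1584 = −1080.
|n| = √(46656 + 5184 + 20736) = 72√14, so the distance is |-1080|/(72√14) = 15√14/14.

15/√14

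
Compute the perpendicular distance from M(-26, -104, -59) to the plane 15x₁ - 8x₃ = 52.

30/17

Normal vector n = (15, 0, -8), and n·(-26, -104, -59) - 52 = 30.
|n| = √(225 + 0 + 64) = 17, so the distance is |30|/17 = 30/17.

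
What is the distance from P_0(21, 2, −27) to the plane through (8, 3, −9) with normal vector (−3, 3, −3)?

The plane has equation n·(r − (8, 3, −9)) = 0, i.e. n·r = 12.
Then n·(21, 2, −27) − 12 = 12.
|n| = √(9 + 9 + 9) = 3√3, so the distance is |12|/(3√3) = 4√3/3.

4/√3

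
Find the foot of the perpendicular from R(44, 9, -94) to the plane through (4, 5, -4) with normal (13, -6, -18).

(-8, 33, -22)

n = (13, -6, -18), |n|² = 529, and n·R − 94 = 2116.
t = 2116/529 = 4, so the foot is R − t·n = (44, 9, -94) − 4·(13, -6, -18) = (-8, 33, -22).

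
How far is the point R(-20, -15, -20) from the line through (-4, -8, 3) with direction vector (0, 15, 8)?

Direction vector d = (0, 15, 8).
AP = (-16, -7, -23); AP·d = -289, |AP|² = 834, |d|² = 289.
distance² = |AP|² − (AP·d)²/|d|² = 834 − 83521/289 = 545, so the distance is √545.

√545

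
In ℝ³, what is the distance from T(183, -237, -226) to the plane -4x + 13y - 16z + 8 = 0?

Normal vector n = (-4, 13, -16), and n·(183, -237, -226) - (-8) = -189.
|n| = √(16 + 169 + 256) = 21, so the distance is |-189|/21 = 9.

9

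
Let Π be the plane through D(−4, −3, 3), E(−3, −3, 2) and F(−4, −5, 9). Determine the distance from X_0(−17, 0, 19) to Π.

DE = (1, 0, −1) and DF = (0, −2, 6), so a normal is n = DE × DF = (−2, −6, −2).
Then n·(−17, 0, 19) − 20 = −24.
|n| = √(4 + 36 + 4) = 2√11, so the distance is |-24|/(2√11) = 12√11/11.

12√11/11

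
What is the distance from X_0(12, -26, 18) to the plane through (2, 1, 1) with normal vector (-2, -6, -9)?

1

The plane has equation n·(r − (2, 1, 1)) = 0, i.e. n·r = -19.
Then n·(12, -26, 18) - (-19) = -11.
|n| = √(4 + 36 + 81) = 11, so the distance is |-11|/11 = 1.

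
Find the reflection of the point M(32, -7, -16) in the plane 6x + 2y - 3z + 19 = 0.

(-28, -27, 14)

n = (6, 2, -3), |n|² = 49, n·M − (-19) = 245, so t = 245/49 = 5.
Foot F = M − 5·n = (2, -17, -1); the reflection is 2F − M = (-28, -27, 14).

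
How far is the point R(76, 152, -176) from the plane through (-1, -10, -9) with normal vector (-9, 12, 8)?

The plane has equation n·(r − (-1, -10, -9)) = 0, i.e. n·r = -183.
d = |(-9)·76 + 12·152 + 8·(-176) − (-183)| / √(81 + 144 + 64) = |-85| / 17 = 5.

5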